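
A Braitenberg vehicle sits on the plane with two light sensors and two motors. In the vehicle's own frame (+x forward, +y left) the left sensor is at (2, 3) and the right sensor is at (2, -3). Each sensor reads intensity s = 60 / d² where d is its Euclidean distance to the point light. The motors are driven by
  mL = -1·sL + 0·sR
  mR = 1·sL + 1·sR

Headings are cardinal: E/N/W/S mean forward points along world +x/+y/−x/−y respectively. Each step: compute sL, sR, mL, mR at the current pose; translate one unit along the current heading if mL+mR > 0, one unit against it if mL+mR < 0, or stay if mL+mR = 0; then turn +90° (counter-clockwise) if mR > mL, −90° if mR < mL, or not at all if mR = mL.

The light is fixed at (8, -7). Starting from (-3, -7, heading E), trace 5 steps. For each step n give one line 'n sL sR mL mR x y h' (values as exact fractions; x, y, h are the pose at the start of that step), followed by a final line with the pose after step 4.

0 2/3 2/3 -2/3 4/3 -3 -7 E
1 60/173 60/53 -60/173 13560/9169 -2 -7 N
2 15/37 3/8 -15/37 231/296 -2 -6 W
3 12/13 60/197 -12/13 3144/2561 -3 -6 S
4 2/3 2/3 -2/3 4/3 -3 -7 E
final -2 -7 N

n=0: pose=(-3,-7,E); sL=2/3, sR=2/3; mL=-2/3, mR=4/3; mL+mR=2/3 → advance +1; mR−mL=2 → turn +1·90°
n=1: pose=(-2,-7,N); sL=60/173, sR=60/53; mL=-60/173, mR=13560/9169; mL+mR=60/53 → advance +1; mR−mL=16740/9169 → turn +1·90°
n=2: pose=(-2,-6,W); sL=15/37, sR=3/8; mL=-15/37, mR=231/296; mL+mR=3/8 → advance +1; mR−mL=351/296 → turn +1·90°
n=3: pose=(-3,-6,S); sL=12/13, sR=60/197; mL=-12/13, mR=3144/2561; mL+mR=60/197 → advance +1; mR−mL=5508/2561 → turn +1·90°
n=4: pose=(-3,-7,E); sL=2/3, sR=2/3; mL=-2/3, mR=4/3; mL+mR=2/3 → advance +1; mR−mL=2 → turn +1·90°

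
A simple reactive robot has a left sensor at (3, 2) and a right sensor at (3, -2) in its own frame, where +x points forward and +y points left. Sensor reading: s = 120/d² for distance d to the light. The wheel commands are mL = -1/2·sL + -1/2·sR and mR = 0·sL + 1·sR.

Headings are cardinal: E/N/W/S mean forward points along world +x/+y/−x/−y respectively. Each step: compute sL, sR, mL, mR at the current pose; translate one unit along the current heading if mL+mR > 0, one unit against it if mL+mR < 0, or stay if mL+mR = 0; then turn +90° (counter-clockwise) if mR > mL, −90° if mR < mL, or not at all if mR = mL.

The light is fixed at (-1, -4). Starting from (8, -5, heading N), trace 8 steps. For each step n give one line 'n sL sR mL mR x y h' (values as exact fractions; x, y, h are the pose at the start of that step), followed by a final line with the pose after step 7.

0 120/53 24/25 -2136/1325 24/25 8 -5 N
1 30/13 10/3 -110/39 10/3 8 -6 W
2 24/25 120/61 -2232/1525 120/61 7 -6 S
3 60/61 60/73 -4020/4453 60/73 7 -7 E
4 24/5 40/27 -424/135 40/27 6 -7 N
5 30/13 6 -54/13 6 6 -8 W
6 120/113 24/13 -2136/1469 24/13 5 -8 S
7 4/3 12/13 -44/39 12/13 5 -9 E
final 4 -9 N

n=0: pose=(8,-5,N); sL=120/53, sR=24/25; mL=-2136/1325, mR=24/25; mL+mR=-864/1325 → advance -1; mR−mL=3408/1325 → turn +1·90°
n=1: pose=(8,-6,W); sL=30/13, sR=10/3; mL=-110/39, mR=10/3; mL+mR=20/39 → advance +1; mR−mL=80/13 → turn +1·90°
n=2: pose=(7,-6,S); sL=24/25, sR=120/61; mL=-2232/1525, mR=120/61; mL+mR=768/1525 → advance +1; mR−mL=5232/1525 → turn +1·90°
n=3: pose=(7,-7,E); sL=60/61, sR=60/73; mL=-4020/4453, mR=60/73; mL+mR=-360/4453 → advance -1; mR−mL=7680/4453 → turn +1·90°
n=4: pose=(6,-7,N); sL=24/5, sR=40/27; mL=-424/135, mR=40/27; mL+mR=-224/135 → advance -1; mR−mL=208/45 → turn +1·90°
n=5: pose=(6,-8,W); sL=30/13, sR=6; mL=-54/13, mR=6; mL+mR=24/13 → advance +1; mR−mL=132/13 → turn +1·90°
n=6: pose=(5,-8,S); sL=120/113, sR=24/13; mL=-2136/1469, mR=24/13; mL+mR=576/1469 → advance +1; mR−mL=4848/1469 → turn +1·90°
n=7: pose=(5,-9,E); sL=4/3, sR=12/13; mL=-44/39, mR=12/13; mL+mR=-8/39 → advance -1; mR−mL=80/39 → turn +1·90°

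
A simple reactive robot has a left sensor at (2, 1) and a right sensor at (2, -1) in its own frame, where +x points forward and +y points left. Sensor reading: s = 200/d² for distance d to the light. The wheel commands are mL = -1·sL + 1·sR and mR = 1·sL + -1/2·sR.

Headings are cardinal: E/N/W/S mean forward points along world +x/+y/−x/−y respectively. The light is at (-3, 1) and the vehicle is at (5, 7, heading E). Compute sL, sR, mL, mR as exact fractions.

left sensor world pos  = (7, 8); dL² = 149
right sensor world pos = (7, 6); dR² = 125
sL = 200/149 = 200/149
sR = 200/125 = 8/5
mL = -1·sL + 1·sR = 192/745
mR = 1·sL + -1/2·sR = 404/745

200/149 8/5 192/745 404/745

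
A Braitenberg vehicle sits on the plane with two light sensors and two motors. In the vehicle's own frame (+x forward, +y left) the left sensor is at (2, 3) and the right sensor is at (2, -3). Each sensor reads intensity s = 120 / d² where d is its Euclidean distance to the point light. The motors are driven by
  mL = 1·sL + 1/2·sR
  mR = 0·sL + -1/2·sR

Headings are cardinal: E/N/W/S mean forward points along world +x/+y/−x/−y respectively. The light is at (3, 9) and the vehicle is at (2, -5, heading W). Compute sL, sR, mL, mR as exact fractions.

left sensor world pos  = (0, -8); dL² = 298
right sensor world pos = (0, -2); dR² = 130
sL = 120/298 = 60/149
sR = 120/130 = 12/13
mL = 1·sL + 1/2·sR = 1674/1937
mR = 0·sL + -1/2·sR = -6/13

60/149 12/13 1674/1937 -6/13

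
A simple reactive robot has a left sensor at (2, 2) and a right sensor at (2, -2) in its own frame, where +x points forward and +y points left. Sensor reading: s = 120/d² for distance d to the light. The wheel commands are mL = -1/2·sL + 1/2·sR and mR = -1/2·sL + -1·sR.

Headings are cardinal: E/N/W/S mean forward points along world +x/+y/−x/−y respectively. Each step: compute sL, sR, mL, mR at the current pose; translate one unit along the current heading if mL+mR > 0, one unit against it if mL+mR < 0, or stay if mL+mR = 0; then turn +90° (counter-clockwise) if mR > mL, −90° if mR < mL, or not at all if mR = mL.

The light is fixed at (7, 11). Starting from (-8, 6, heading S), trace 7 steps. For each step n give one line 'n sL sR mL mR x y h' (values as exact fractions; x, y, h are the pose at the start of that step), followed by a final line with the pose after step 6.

0 60/109 60/169 -1800/18421 -11610/18421 -8 6 S
1 24/65 120/293 384/19045 -11316/19045 -8 7 W
2 6/13 30/37 84/481 -501/481 -7 7 N
3 40/51 120/193 -800/9843 -9980/9843 -7 6 E
4 60/109 60/169 -1800/18421 -11610/18421 -8 6 S
5 24/65 120/293 384/19045 -11316/19045 -8 7 W
6 6/13 30/37 84/481 -501/481 -7 7 N
final -7 6 E

n=0: pose=(-8,6,S); sL=60/109, sR=60/169; mL=-1800/18421, mR=-11610/18421; mL+mR=-13410/18421 → advance -1; mR−mL=-90/169 → turn -1·90°
n=1: pose=(-8,7,W); sL=24/65, sR=120/293; mL=384/19045, mR=-11316/19045; mL+mR=-10932/19045 → advance -1; mR−mL=-180/293 → turn -1·90°
n=2: pose=(-7,7,N); sL=6/13, sR=30/37; mL=84/481, mR=-501/481; mL+mR=-417/481 → advance -1; mR−mL=-45/37 → turn -1·90°
n=3: pose=(-7,6,E); sL=40/51, sR=120/193; mL=-800/9843, mR=-9980/9843; mL+mR=-10780/9843 → advance -1; mR−mL=-180/193 → turn -1·90°
n=4: pose=(-8,6,S); sL=60/109, sR=60/169; mL=-1800/18421, mR=-11610/18421; mL+mR=-13410/18421 → advance -1; mR−mL=-90/169 → turn -1·90°
n=5: pose=(-8,7,W); sL=24/65, sR=120/293; mL=384/19045, mR=-11316/19045; mL+mR=-10932/19045 → advance -1; mR−mL=-180/293 → turn -1·90°
n=6: pose=(-7,7,N); sL=6/13, sR=30/37; mL=84/481, mR=-501/481; mL+mR=-417/481 → advance -1; mR−mL=-45/37 → turn -1·90°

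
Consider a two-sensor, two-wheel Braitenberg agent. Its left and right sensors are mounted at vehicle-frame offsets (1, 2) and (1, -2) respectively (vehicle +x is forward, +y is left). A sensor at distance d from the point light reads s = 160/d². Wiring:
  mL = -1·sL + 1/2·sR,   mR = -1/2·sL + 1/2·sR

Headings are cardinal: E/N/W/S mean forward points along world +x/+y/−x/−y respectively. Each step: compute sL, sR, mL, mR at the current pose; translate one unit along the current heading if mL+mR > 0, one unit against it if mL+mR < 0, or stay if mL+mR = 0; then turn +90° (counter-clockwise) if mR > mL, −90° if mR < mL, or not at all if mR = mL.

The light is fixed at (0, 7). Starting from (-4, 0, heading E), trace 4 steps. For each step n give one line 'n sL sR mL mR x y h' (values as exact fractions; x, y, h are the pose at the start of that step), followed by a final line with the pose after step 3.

n=0: pose=(-4,0,E); sL=80/17, sR=16/9; mL=-584/153, mR=-224/153; mL+mR=-808/153 → advance -1; mR−mL=40/17 → turn +1·90°
n=1: pose=(-5,0,N); sL=32/17, sR=32/9; mL=-16/153, mR=128/153; mL+mR=112/153 → advance +1; mR−mL=16/17 → turn +1·90°
n=2: pose=(-5,1,W); sL=8/5, sR=40/13; mL=-4/65, mR=48/65; mL+mR=44/65 → advance +1; mR−mL=4/5 → turn +1·90°
n=3: pose=(-6,1,S); sL=32/13, sR=160/113; mL=-2576/1469, mR=-768/1469; mL+mR=-3344/1469 → advance -1; mR−mL=16/13 → turn +1·90°

0 80/17 16/9 -584/153 -224/153 -4 0 E
1 32/17 32/9 -16/153 128/153 -5 0 N
2 8/5 40/13 -4/65 48/65 -5 1 W
3 32/13 160/113 -2576/1469 -768/1469 -6 1 S
final -6 2 E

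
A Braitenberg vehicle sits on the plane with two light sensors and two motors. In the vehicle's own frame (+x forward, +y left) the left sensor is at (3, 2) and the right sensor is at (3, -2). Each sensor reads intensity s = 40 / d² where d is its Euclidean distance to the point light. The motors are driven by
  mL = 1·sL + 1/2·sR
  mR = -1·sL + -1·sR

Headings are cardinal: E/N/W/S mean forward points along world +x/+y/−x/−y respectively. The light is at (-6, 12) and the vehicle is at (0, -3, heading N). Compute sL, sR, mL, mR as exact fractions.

left sensor world pos  = (-2, 0); dL² = 160
right sensor world pos = (2, 0); dR² = 208
sL = 40/160 = 1/4
sR = 40/208 = 5/26
mL = 1·sL + 1/2·sR = 9/26
mR = -1·sL + -1·sR = -23/52

1/4 5/26 9/26 -23/52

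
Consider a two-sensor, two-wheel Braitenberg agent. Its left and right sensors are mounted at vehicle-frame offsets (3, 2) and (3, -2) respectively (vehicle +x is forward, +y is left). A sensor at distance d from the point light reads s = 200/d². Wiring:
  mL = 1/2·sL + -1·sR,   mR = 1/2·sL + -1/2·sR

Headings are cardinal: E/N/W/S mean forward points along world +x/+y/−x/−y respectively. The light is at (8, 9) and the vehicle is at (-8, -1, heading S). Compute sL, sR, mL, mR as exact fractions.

40/73 200/493 -4740/35989 2560/35989

left sensor world pos  = (-6, -4); dL² = 365
right sensor world pos = (-10, -4); dR² = 493
sL = 200/365 = 40/73
sR = 200/493 = 200/493
mL = 1/2·sL + -1·sR = -4740/35989
mR = 1/2·sL + -1/2·sR = 2560/35989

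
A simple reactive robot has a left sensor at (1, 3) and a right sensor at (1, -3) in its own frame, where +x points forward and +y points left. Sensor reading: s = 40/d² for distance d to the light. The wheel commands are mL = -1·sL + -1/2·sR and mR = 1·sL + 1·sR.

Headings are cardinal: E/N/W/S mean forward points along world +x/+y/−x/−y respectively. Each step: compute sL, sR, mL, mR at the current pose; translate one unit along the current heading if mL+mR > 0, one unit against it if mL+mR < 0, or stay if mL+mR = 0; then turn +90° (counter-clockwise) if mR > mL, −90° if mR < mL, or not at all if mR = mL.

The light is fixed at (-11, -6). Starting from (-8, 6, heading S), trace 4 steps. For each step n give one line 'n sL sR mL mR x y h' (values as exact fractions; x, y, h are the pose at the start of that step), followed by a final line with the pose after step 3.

n=0: pose=(-8,6,S); sL=40/157, sR=40/121; mL=-7980/18997, mR=11120/18997; mL+mR=20/121 → advance +1; mR−mL=19100/18997 → turn +1·90°
n=1: pose=(-8,5,E); sL=10/53, sR=1/2; mL=-93/212, mR=73/106; mL+mR=1/4 → advance +1; mR−mL=239/212 → turn +1·90°
n=2: pose=(-7,5,N); sL=8/29, sR=40/193; mL=-2124/5597, mR=2704/5597; mL+mR=20/193 → advance +1; mR−mL=4828/5597 → turn +1·90°
n=3: pose=(-7,6,W); sL=4/9, sR=20/117; mL=-62/117, mR=8/13; mL+mR=10/117 → advance +1; mR−mL=134/117 → turn +1·90°

0 40/157 40/121 -7980/18997 11120/18997 -8 6 S
1 10/53 1/2 -93/212 73/106 -8 5 E
2 8/29 40/193 -2124/5597 2704/5597 -7 5 N
3 4/9 20/117 -62/117 8/13 -7 6 W
final -8 6 S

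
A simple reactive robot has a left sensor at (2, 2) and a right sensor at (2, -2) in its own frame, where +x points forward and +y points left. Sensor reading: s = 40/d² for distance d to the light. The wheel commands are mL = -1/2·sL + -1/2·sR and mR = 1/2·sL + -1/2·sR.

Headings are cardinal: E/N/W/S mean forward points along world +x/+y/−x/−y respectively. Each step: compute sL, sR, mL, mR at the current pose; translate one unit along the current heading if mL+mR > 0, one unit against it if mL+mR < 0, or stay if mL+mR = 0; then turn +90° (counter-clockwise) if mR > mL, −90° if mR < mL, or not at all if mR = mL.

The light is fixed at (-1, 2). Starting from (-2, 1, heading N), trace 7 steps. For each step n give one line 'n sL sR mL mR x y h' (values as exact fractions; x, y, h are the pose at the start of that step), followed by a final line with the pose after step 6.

0 4 20 -12 -8 -2 1 N
1 8/5 40/9 -136/45 -64/45 -2 0 W
2 2 2 -2 0 -1 0 S
3 8 40/13 -72/13 32/13 -1 1 E
4 4 20 -12 -8 -2 1 N
5 8/5 40/9 -136/45 -64/45 -2 0 W
6 2 2 -2 0 -1 0 S
final -1 1 E

n=0: pose=(-2,1,N); sL=4, sR=20; mL=-12, mR=-8; mL+mR=-20 → advance -1; mR−mL=4 → turn +1·90°
n=1: pose=(-2,0,W); sL=8/5, sR=40/9; mL=-136/45, mR=-64/45; mL+mR=-40/9 → advance -1; mR−mL=8/5 → turn +1·90°
n=2: pose=(-1,0,S); sL=2, sR=2; mL=-2, mR=0; mL+mR=-2 → advance -1; mR−mL=2 → turn +1·90°
n=3: pose=(-1,1,E); sL=8, sR=40/13; mL=-72/13, mR=32/13; mL+mR=-40/13 → advance -1; mR−mL=8 → turn +1·90°
n=4: pose=(-2,1,N); sL=4, sR=20; mL=-12, mR=-8; mL+mR=-20 → advance -1; mR−mL=4 → turn +1·90°
n=5: pose=(-2,0,W); sL=8/5, sR=40/9; mL=-136/45, mR=-64/45; mL+mR=-40/9 → advance -1; mR−mL=8/5 → turn +1·90°
n=6: pose=(-1,0,S); sL=2, sR=2; mL=-2, mR=0; mL+mR=-2 → advance -1; mR−mL=2 → turn +1·90°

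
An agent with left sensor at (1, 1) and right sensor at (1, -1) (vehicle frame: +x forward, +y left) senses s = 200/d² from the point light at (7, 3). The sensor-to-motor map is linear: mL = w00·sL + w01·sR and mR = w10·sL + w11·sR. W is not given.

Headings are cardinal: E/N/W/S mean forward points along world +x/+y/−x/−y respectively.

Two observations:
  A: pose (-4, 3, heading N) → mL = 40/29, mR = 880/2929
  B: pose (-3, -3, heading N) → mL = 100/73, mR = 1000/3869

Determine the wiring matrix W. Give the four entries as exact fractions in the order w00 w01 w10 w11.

obs A: pose=(-4,3,N) → sL=40/29, sR=200/101, mL=40/29, mR=880/2929
obs B: pose=(-3,-3,N) → sL=100/73, sR=100/53, mL=100/73, mR=1000/3869
sensor matrix S = [[40/29, 200/101], [100/73, 100/53]]; det S = -1248000/11332301
solve [mL_A; mL_B] = S·[w00; w01] and [mR_A; mR_B] = S·[w10; w11]:
  w00 = 1, w01 = 0, w10 = -1/2, w11 = 1/2

1 0 -1/2 1/2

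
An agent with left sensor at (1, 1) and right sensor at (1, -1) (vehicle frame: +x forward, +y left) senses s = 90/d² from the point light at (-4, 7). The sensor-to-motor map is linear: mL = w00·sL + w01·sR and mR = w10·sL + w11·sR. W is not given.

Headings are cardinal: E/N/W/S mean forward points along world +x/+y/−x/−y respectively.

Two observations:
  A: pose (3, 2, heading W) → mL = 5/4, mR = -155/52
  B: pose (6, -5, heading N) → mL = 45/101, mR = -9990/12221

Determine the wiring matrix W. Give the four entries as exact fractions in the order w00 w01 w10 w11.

1 0 -1 -1

obs A: pose=(3,2,W) → sL=5/4, sR=45/26, mL=5/4, mR=-155/52
obs B: pose=(6,-5,N) → sL=45/101, sR=45/121, mL=45/101, mR=-9990/12221
sensor matrix S = [[5/4, 45/26], [45/101, 45/121]]; det S = -194625/635492
solve [mL_A; mL_B] = S·[w00; w01] and [mR_A; mR_B] = S·[w10; w11]:
  w00 = 1, w01 = 0, w10 = -1, w11 = -1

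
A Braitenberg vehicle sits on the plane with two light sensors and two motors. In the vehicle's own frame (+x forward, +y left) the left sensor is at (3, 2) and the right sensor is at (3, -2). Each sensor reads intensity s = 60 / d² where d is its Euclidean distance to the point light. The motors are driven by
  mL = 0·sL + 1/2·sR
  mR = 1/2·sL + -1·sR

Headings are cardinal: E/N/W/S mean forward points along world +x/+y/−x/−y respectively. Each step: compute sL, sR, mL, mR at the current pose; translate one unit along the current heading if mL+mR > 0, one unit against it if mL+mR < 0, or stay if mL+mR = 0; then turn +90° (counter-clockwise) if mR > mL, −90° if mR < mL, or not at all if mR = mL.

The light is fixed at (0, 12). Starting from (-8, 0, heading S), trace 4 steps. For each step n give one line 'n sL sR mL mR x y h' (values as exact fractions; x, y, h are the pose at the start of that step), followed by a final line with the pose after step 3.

n=0: pose=(-8,0,S); sL=20/87, sR=12/65; mL=6/65, mR=-394/5655; mL+mR=128/5655 → advance +1; mR−mL=-916/5655 → turn -1·90°
n=1: pose=(-8,-1,W); sL=30/173, sR=30/121; mL=15/121, mR=-3375/20933; mL+mR=-780/20933 → advance -1; mR−mL=-5970/20933 → turn -1·90°
n=2: pose=(-7,-1,N); sL=60/181, sR=12/25; mL=6/25, mR=-1422/4525; mL+mR=-336/4525 → advance -1; mR−mL=-2508/4525 → turn -1·90°
n=3: pose=(-7,-2,E); sL=3/8, sR=15/68; mL=15/136, mR=-9/272; mL+mR=21/272 → advance +1; mR−mL=-39/272 → turn -1·90°

0 20/87 12/65 6/65 -394/5655 -8 0 S
1 30/173 30/121 15/121 -3375/20933 -8 -1 W
2 60/181 12/25 6/25 -1422/4525 -7 -1 N
3 3/8 15/68 15/136 -9/272 -7 -2 E
final -6 -2 S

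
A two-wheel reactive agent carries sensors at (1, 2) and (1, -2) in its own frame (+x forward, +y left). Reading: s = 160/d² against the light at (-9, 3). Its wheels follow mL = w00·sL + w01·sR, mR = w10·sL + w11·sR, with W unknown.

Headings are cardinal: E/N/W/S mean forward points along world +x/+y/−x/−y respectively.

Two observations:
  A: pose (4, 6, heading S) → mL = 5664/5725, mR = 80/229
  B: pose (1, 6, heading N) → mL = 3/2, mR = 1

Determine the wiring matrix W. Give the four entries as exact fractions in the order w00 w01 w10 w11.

obs A: pose=(4,6,S) → sL=160/229, sR=32/25, mL=5664/5725, mR=80/229
obs B: pose=(1,6,N) → sL=2, sR=1, mL=3/2, mR=1
sensor matrix S = [[160/229, 32/25], [2, 1]]; det S = -10656/5725
solve [mL_A; mL_B] = S·[w00; w01] and [mR_A; mR_B] = S·[w10; w11]:
  w00 = 1/2, w01 = 1/2, w10 = 1/2, w11 = 0

1/2 1/2 1/2 0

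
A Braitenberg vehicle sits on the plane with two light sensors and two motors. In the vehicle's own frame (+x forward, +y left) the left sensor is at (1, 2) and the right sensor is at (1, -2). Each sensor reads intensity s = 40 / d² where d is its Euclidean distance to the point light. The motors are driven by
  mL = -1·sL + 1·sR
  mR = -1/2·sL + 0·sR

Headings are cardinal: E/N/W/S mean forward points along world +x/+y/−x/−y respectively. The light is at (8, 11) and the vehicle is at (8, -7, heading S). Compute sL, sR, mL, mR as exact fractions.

left sensor world pos  = (10, -8); dL² = 365
right sensor world pos = (6, -8); dR² = 365
sL = 40/365 = 8/73
sR = 40/365 = 8/73
mL = -1·sL + 1·sR = 0
mR = -1/2·sL + 0·sR = -4/73

8/73 8/73 0 -4/73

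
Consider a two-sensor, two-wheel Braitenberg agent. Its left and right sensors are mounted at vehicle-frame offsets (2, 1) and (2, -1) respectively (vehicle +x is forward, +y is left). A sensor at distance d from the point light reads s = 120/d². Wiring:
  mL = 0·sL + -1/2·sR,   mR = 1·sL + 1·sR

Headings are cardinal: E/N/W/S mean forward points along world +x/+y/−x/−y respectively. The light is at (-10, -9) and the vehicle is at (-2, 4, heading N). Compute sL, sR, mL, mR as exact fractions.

60/137 20/51 -10/51 5800/6987

left sensor world pos  = (-3, 6); dL² = 274
right sensor world pos = (-1, 6); dR² = 306
sL = 120/274 = 60/137
sR = 120/306 = 20/51
mL = 0·sL + -1/2·sR = -10/51
mR = 1·sL + 1·sR = 5800/6987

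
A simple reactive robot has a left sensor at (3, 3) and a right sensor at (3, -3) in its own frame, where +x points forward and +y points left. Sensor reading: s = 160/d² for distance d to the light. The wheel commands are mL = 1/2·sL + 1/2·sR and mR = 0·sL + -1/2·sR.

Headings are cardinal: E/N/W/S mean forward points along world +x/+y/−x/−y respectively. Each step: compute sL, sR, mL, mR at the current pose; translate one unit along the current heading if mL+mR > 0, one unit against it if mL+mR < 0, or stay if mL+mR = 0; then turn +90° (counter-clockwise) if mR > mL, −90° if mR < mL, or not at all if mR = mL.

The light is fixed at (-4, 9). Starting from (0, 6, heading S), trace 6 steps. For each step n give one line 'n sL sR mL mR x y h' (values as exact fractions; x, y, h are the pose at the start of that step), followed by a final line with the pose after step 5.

0 32/17 160/37 1952/629 -80/37 0 6 S
1 16/5 80 208/5 -40 0 5 W
2 160 160/37 3040/37 -80/37 -1 5 N
3 40/9 20/9 10/3 -10/9 -1 6 E
4 32/17 160/37 1952/629 -80/37 0 6 S
5 16/5 80 208/5 -40 0 5 W
final -1 5 N

n=0: pose=(0,6,S); sL=32/17, sR=160/37; mL=1952/629, mR=-80/37; mL+mR=16/17 → advance +1; mR−mL=-3312/629 → turn -1·90°
n=1: pose=(0,5,W); sL=16/5, sR=80; mL=208/5, mR=-40; mL+mR=8/5 → advance +1; mR−mL=-408/5 → turn -1·90°
n=2: pose=(-1,5,N); sL=160, sR=160/37; mL=3040/37, mR=-80/37; mL+mR=80 → advance +1; mR−mL=-3120/37 → turn -1·90°
n=3: pose=(-1,6,E); sL=40/9, sR=20/9; mL=10/3, mR=-10/9; mL+mR=20/9 → advance +1; mR−mL=-40/9 → turn -1·90°
n=4: pose=(0,6,S); sL=32/17, sR=160/37; mL=1952/629, mR=-80/37; mL+mR=16/17 → advance +1; mR−mL=-3312/629 → turn -1·90°
n=5: pose=(0,5,W); sL=16/5, sR=80; mL=208/5, mR=-40; mL+mR=8/5 → advance +1; mR−mL=-408/5 → turn -1·90°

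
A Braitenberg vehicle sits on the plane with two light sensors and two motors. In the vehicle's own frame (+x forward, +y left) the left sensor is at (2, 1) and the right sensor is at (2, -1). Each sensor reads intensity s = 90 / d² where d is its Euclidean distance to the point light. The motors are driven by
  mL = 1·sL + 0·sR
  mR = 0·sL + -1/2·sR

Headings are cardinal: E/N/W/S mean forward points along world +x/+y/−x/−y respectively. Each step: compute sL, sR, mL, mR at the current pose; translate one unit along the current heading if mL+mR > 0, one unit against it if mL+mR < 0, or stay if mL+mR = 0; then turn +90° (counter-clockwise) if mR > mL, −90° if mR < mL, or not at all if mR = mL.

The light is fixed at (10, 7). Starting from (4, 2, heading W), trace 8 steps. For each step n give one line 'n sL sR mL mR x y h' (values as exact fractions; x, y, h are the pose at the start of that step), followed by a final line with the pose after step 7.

n=0: pose=(4,2,W); sL=9/10, sR=9/8; mL=9/10, mR=-9/16; mL+mR=27/80 → advance +1; mR−mL=-117/80 → turn -1·90°
n=1: pose=(3,2,N); sL=90/73, sR=2; mL=90/73, mR=-1; mL+mR=17/73 → advance +1; mR−mL=-163/73 → turn -1·90°
n=2: pose=(3,3,E); sL=45/17, sR=9/5; mL=45/17, mR=-9/10; mL+mR=297/170 → advance +1; mR−mL=-603/170 → turn -1·90°
n=3: pose=(4,3,S); sL=90/61, sR=18/17; mL=90/61, mR=-9/17; mL+mR=981/1037 → advance +1; mR−mL=-2079/1037 → turn -1·90°
n=4: pose=(4,2,W); sL=9/10, sR=9/8; mL=9/10, mR=-9/16; mL+mR=27/80 → advance +1; mR−mL=-117/80 → turn -1·90°
n=5: pose=(3,2,N); sL=90/73, sR=2; mL=90/73, mR=-1; mL+mR=17/73 → advance +1; mR−mL=-163/73 → turn -1·90°
n=6: pose=(3,3,E); sL=45/17, sR=9/5; mL=45/17, mR=-9/10; mL+mR=297/170 → advance +1; mR−mL=-603/170 → turn -1·90°
n=7: pose=(4,3,S); sL=90/61, sR=18/17; mL=90/61, mR=-9/17; mL+mR=981/1037 → advance +1; mR−mL=-2079/1037 → turn -1·90°

0 9/10 9/8 9/10 -9/16 4 2 W
1 90/73 2 90/73 -1 3 2 N
2 45/17 9/5 45/17 -9/10 3 3 E
3 90/61 18/17 90/61 -9/17 4 3 S
4 9/10 9/8 9/10 -9/16 4 2 W
5 90/73 2 90/73 -1 3 2 N
6 45/17 9/5 45/17 -9/10 3 3 E
7 90/61 18/17 90/61 -9/17 4 3 S
final 4 2 W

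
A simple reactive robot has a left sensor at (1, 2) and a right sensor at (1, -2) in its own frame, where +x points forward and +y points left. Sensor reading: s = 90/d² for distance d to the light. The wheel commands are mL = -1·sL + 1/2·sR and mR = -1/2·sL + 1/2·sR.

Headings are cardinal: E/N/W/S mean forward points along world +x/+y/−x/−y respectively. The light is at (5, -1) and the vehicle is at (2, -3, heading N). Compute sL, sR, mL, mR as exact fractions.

left sensor world pos  = (0, -2); dL² = 26
right sensor world pos = (4, -2); dR² = 2
sL = 90/26 = 45/13
sR = 90/2 = 45
mL = -1·sL + 1/2·sR = 495/26
mR = -1/2·sL + 1/2·sR = 270/13

45/13 45 495/26 270/13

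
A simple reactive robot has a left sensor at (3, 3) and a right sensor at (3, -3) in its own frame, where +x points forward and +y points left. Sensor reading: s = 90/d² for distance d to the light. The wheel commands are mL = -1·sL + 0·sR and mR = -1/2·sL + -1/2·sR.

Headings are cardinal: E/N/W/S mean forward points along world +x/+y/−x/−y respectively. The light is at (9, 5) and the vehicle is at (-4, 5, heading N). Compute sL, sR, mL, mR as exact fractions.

18/53 90/109 -18/53 -3366/5777

left sensor world pos  = (-7, 8); dL² = 265
right sensor world pos = (-1, 8); dR² = 109
sL = 90/265 = 18/53
sR = 90/109 = 90/109
mL = -1·sL + 0·sR = -18/53
mR = -1/2·sL + -1/2·sR = -3366/5777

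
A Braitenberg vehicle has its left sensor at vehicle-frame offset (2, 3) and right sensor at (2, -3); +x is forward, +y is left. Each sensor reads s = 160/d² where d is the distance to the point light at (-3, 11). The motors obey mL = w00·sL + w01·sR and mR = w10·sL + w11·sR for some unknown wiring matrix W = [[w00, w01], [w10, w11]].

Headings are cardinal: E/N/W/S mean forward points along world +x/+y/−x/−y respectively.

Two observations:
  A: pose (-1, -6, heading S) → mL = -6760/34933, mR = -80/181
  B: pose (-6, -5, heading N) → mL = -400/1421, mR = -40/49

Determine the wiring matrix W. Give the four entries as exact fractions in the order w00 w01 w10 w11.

-1 1/2 0 -1

obs A: pose=(-1,-6,S) → sL=80/193, sR=80/181, mL=-6760/34933, mR=-80/181
obs B: pose=(-6,-5,N) → sL=20/29, sR=40/49, mL=-400/1421, mR=-40/49
sensor matrix S = [[80/193, 80/181], [20/29, 40/49]]; det S = 1665600/49639793
solve [mL_A; mL_B] = S·[w00; w01] and [mR_A; mR_B] = S·[w10; w11]:
  w00 = -1, w01 = 1/2, w10 = 0, w11 = -1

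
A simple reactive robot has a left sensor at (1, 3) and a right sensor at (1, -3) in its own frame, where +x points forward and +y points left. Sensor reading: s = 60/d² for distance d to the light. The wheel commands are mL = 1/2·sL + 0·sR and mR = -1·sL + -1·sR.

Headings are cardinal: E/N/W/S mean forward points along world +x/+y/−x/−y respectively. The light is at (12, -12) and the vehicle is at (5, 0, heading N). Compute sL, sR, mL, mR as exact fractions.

60/269 12/37 30/269 -5448/9953

left sensor world pos  = (2, 1); dL² = 269
right sensor world pos = (8, 1); dR² = 185
sL = 60/269 = 60/269
sR = 60/185 = 12/37
mL = 1/2·sL + 0·sR = 30/269
mR = -1·sL + -1·sR = -5448/9953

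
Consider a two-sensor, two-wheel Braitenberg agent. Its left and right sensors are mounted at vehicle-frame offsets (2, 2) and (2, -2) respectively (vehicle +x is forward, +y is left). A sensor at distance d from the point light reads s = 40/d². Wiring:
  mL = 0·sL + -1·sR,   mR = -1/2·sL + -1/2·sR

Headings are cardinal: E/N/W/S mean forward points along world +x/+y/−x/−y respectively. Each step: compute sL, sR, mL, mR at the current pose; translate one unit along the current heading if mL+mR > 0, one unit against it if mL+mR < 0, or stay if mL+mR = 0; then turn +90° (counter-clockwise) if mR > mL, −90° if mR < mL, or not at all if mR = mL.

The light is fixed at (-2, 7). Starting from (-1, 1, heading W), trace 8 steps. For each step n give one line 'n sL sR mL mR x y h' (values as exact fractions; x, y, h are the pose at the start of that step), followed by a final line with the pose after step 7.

0 8/13 40/17 -40/17 -328/221 -1 1 W
1 1/2 5/8 -5/8 -9/16 0 1 S
2 8/5 8/13 -8/13 -72/65 0 2 E
3 20/29 4/5 -4/5 -108/145 -1 2 S
4 40/13 8/9 -8/9 -232/117 -1 3 E
5 1 1 -1 -1 -2 3 S
6 40/29 40/29 -40/29 -40/29 -2 4 S
7 2 2 -2 -2 -2 5 S
final -2 6 S

n=0: pose=(-1,1,W); sL=8/13, sR=40/17; mL=-40/17, mR=-328/221; mL+mR=-848/221 → advance -1; mR−mL=192/221 → turn +1·90°
n=1: pose=(0,1,S); sL=1/2, sR=5/8; mL=-5/8, mR=-9/16; mL+mR=-19/16 → advance -1; mR−mL=1/16 → turn +1·90°
n=2: pose=(0,2,E); sL=8/5, sR=8/13; mL=-8/13, mR=-72/65; mL+mR=-112/65 → advance -1; mR−mL=-32/65 → turn -1·90°
n=3: pose=(-1,2,S); sL=20/29, sR=4/5; mL=-4/5, mR=-108/145; mL+mR=-224/145 → advance -1; mR−mL=8/145 → turn +1·90°
n=4: pose=(-1,3,E); sL=40/13, sR=8/9; mL=-8/9, mR=-232/117; mL+mR=-112/39 → advance -1; mR−mL=-128/117 → turn -1·90°
n=5: pose=(-2,3,S); sL=1, sR=1; mL=-1, mR=-1; mL+mR=-2 → advance -1; mR−mL=0 → turn +0·90°
n=6: pose=(-2,4,S); sL=40/29, sR=40/29; mL=-40/29, mR=-40/29; mL+mR=-80/29 → advance -1; mR−mL=0 → turn +0·90°
n=7: pose=(-2,5,S); sL=2, sR=2; mL=-2, mR=-2; mL+mR=-4 → advance -1; mR−mL=0 → turn +0·90°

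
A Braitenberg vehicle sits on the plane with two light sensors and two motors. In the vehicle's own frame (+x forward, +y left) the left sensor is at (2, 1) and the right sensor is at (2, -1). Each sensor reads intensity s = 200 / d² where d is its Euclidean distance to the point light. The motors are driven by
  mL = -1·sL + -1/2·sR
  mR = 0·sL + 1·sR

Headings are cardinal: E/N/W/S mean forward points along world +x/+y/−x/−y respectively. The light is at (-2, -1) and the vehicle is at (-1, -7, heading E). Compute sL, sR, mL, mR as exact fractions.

left sensor world pos  = (1, -6); dL² = 34
right sensor world pos = (1, -8); dR² = 58
sL = 200/34 = 100/17
sR = 200/58 = 100/29
mL = -1·sL + -1/2·sR = -3750/493
mR = 0·sL + 1·sR = 100/29

100/17 100/29 -3750/493 100/29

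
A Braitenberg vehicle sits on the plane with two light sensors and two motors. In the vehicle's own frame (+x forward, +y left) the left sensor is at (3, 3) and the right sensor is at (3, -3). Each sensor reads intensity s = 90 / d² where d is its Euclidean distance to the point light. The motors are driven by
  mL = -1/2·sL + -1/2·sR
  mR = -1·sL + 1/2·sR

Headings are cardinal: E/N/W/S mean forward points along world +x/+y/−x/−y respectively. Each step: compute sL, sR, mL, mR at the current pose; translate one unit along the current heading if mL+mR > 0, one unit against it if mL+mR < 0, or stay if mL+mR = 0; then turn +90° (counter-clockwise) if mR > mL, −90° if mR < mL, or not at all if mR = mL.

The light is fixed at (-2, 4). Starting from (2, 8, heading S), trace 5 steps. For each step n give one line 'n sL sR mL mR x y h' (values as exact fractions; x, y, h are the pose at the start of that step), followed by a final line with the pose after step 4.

0 9/5 45 -117/5 207/10 2 8 S
1 90/113 90/53 -7470/5989 315/5989 2 9 E
2 45/32 9/10 -369/320 -153/160 1 9 N
3 90 90/49 -2250/49 -4365/49 1 8 W
4 9/5 45/49 -333/245 -657/490 2 8 N
final 2 7 W

n=0: pose=(2,8,S); sL=9/5, sR=45; mL=-117/5, mR=207/10; mL+mR=-27/10 → advance -1; mR−mL=441/10 → turn +1·90°
n=1: pose=(2,9,E); sL=90/113, sR=90/53; mL=-7470/5989, mR=315/5989; mL+mR=-135/113 → advance -1; mR−mL=7785/5989 → turn +1·90°
n=2: pose=(1,9,N); sL=45/32, sR=9/10; mL=-369/320, mR=-153/160; mL+mR=-135/64 → advance -1; mR−mL=63/320 → turn +1·90°
n=3: pose=(1,8,W); sL=90, sR=90/49; mL=-2250/49, mR=-4365/49; mL+mR=-135 → advance -1; mR−mL=-2115/49 → turn -1·90°
n=4: pose=(2,8,N); sL=9/5, sR=45/49; mL=-333/245, mR=-657/490; mL+mR=-27/10 → advance -1; mR−mL=9/490 → turn +1·90°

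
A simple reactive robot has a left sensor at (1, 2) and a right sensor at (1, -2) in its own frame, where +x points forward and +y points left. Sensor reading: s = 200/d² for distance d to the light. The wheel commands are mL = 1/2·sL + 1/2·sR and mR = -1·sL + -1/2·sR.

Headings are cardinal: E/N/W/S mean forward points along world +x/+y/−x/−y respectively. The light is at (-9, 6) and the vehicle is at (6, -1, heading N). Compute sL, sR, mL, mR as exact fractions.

40/41 8/13 424/533 -684/533

left sensor world pos  = (4, 0); dL² = 205
right sensor world pos = (8, 0); dR² = 325
sL = 200/205 = 40/41
sR = 200/325 = 8/13
mL = 1/2·sL + 1/2·sR = 424/533
mR = -1·sL + -1/2·sR = -684/533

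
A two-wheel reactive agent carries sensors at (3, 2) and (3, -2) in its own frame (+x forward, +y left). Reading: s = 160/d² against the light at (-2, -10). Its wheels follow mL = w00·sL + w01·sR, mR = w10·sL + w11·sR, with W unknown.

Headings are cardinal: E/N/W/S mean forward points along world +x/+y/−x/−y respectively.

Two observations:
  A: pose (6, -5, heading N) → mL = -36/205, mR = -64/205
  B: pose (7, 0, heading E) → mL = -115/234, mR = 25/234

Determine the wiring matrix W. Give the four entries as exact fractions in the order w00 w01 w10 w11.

1/2 -1 -1/2 1/2

obs A: pose=(6,-5,N) → sL=8/5, sR=40/41, mL=-36/205, mR=-64/205
obs B: pose=(7,0,E) → sL=5/9, sR=10/13, mL=-115/234, mR=25/234
sensor matrix S = [[8/5, 40/41], [5/9, 10/13]]; det S = 3304/4797
solve [mL_A; mL_B] = S·[w00; w01] and [mR_A; mR_B] = S·[w10; w11]:
  w00 = 1/2, w01 = -1, w10 = -1/2, w11 = 1/2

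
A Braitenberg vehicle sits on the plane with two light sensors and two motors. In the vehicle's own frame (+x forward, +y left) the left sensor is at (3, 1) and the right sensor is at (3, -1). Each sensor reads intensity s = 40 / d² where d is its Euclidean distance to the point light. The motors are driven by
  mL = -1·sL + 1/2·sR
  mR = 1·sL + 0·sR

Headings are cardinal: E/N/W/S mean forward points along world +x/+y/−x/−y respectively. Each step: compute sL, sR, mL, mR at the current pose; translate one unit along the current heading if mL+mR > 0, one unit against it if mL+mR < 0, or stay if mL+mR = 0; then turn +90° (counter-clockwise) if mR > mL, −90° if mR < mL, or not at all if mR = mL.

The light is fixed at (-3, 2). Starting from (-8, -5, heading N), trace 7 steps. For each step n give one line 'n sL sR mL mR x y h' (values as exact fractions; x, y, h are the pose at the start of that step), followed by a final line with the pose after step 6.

0 10/13 5/4 -15/104 10/13 -8 -5 N
1 40/113 40/89 -1300/10057 40/113 -8 -4 W
2 20/53 4/13 -154/689 20/53 -9 -4 S
3 8/9 40/73 -404/657 8/9 -9 -5 E
4 10/13 5/4 -15/104 10/13 -8 -5 N
5 40/113 40/89 -1300/10057 40/113 -8 -4 W
6 20/53 4/13 -154/689 20/53 -9 -4 S
final -9 -5 E

n=0: pose=(-8,-5,N); sL=10/13, sR=5/4; mL=-15/104, mR=10/13; mL+mR=5/8 → advance +1; mR−mL=95/104 → turn +1·90°
n=1: pose=(-8,-4,W); sL=40/113, sR=40/89; mL=-1300/10057, mR=40/113; mL+mR=20/89 → advance +1; mR−mL=4860/10057 → turn +1·90°
n=2: pose=(-9,-4,S); sL=20/53, sR=4/13; mL=-154/689, mR=20/53; mL+mR=2/13 → advance +1; mR−mL=414/689 → turn +1·90°
n=3: pose=(-9,-5,E); sL=8/9, sR=40/73; mL=-404/657, mR=8/9; mL+mR=20/73 → advance +1; mR−mL=988/657 → turn +1·90°
n=4: pose=(-8,-5,N); sL=10/13, sR=5/4; mL=-15/104, mR=10/13; mL+mR=5/8 → advance +1; mR−mL=95/104 → turn +1·90°
n=5: pose=(-8,-4,W); sL=40/113, sR=40/89; mL=-1300/10057, mR=40/113; mL+mR=20/89 → advance +1; mR−mL=4860/10057 → turn +1·90°
n=6: pose=(-9,-4,S); sL=20/53, sR=4/13; mL=-154/689, mR=20/53; mL+mR=2/13 → advance +1; mR−mL=414/689 → turn +1·90°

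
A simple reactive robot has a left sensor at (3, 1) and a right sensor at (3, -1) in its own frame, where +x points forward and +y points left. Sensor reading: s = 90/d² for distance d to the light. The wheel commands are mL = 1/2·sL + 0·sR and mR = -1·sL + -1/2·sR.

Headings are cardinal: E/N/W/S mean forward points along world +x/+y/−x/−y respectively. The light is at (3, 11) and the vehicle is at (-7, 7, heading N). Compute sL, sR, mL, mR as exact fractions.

left sensor world pos  = (-8, 10); dL² = 122
right sensor world pos = (-6, 10); dR² = 82
sL = 90/122 = 45/61
sR = 90/82 = 45/41
mL = 1/2·sL + 0·sR = 45/122
mR = -1·sL + -1/2·sR = -6435/5002

45/61 45/41 45/122 -6435/5002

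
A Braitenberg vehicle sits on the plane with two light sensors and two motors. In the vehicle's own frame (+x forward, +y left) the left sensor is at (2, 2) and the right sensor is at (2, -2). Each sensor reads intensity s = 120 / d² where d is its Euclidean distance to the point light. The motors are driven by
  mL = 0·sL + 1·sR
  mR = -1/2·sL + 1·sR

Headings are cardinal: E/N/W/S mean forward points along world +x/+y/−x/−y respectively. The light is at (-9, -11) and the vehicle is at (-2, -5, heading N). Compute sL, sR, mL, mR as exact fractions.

left sensor world pos  = (-4, -3); dL² = 89
right sensor world pos = (0, -3); dR² = 145
sL = 120/89 = 120/89
sR = 120/145 = 24/29
mL = 0·sL + 1·sR = 24/29
mR = -1/2·sL + 1·sR = 396/2581

120/89 24/29 24/29 396/2581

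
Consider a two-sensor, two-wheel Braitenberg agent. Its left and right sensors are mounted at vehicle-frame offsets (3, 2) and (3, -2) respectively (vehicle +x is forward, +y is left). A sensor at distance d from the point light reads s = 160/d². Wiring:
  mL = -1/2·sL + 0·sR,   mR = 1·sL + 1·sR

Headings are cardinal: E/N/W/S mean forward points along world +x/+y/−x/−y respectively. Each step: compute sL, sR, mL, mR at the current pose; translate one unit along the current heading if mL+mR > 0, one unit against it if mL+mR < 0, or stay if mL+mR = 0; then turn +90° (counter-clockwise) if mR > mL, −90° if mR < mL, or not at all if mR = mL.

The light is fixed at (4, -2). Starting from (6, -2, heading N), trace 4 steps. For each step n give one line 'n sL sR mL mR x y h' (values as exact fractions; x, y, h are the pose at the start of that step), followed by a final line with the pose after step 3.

0 160/9 32/5 -80/9 1088/45 6 -2 N
1 80 16 -40 96 6 -1 W
2 160/13 32 -80/13 576/13 5 -1 S
3 8 8 -4 16 5 -2 E
final 6 -2 N

n=0: pose=(6,-2,N); sL=160/9, sR=32/5; mL=-80/9, mR=1088/45; mL+mR=688/45 → advance +1; mR−mL=496/15 → turn +1·90°
n=1: pose=(6,-1,W); sL=80, sR=16; mL=-40, mR=96; mL+mR=56 → advance +1; mR−mL=136 → turn +1·90°
n=2: pose=(5,-1,S); sL=160/13, sR=32; mL=-80/13, mR=576/13; mL+mR=496/13 → advance +1; mR−mL=656/13 → turn +1·90°
n=3: pose=(5,-2,E); sL=8, sR=8; mL=-4, mR=16; mL+mR=12 → advance +1; mR−mL=20 → turn +1·90°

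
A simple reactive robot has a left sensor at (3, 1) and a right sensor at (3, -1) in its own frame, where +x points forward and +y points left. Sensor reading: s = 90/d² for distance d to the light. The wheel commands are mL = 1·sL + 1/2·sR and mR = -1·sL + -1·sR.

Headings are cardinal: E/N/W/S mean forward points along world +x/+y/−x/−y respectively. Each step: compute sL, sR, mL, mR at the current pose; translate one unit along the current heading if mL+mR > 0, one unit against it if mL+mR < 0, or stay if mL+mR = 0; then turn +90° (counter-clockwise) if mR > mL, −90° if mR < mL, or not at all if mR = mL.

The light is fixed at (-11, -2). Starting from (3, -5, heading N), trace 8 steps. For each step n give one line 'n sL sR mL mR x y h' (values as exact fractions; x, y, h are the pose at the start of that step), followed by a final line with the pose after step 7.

0 90/169 2/5 619/845 -788/845 3 -5 N
1 45/149 45/157 20835/46786 -13770/23393 3 -6 E
2 18/49 90/193 5679/9457 -7884/9457 2 -6 S
3 45/58 45/52 3645/3016 -2475/1508 2 -5 W
4 90/169 2/5 619/845 -788/845 3 -5 N
5 45/149 45/157 20835/46786 -13770/23393 3 -6 E
6 18/49 90/193 5679/9457 -7884/9457 2 -6 S
7 45/58 45/52 3645/3016 -2475/1508 2 -5 W
final 3 -5 N

n=0: pose=(3,-5,N); sL=90/169, sR=2/5; mL=619/845, mR=-788/845; mL+mR=-1/5 → advance -1; mR−mL=-1407/845 → turn -1·90°
n=1: pose=(3,-6,E); sL=45/149, sR=45/157; mL=20835/46786, mR=-13770/23393; mL+mR=-45/314 → advance -1; mR−mL=-48375/46786 → turn -1·90°
n=2: pose=(2,-6,S); sL=18/49, sR=90/193; mL=5679/9457, mR=-7884/9457; mL+mR=-45/193 → advance -1; mR−mL=-13563/9457 → turn -1·90°
n=3: pose=(2,-5,W); sL=45/58, sR=45/52; mL=3645/3016, mR=-2475/1508; mL+mR=-45/104 → advance -1; mR−mL=-8595/3016 → turn -1·90°
n=4: pose=(3,-5,N); sL=90/169, sR=2/5; mL=619/845, mR=-788/845; mL+mR=-1/5 → advance -1; mR−mL=-1407/845 → turn -1·90°
n=5: pose=(3,-6,E); sL=45/149, sR=45/157; mL=20835/46786, mR=-13770/23393; mL+mR=-45/314 → advance -1; mR−mL=-48375/46786 → turn -1·90°
n=6: pose=(2,-6,S); sL=18/49, sR=90/193; mL=5679/9457, mR=-7884/9457; mL+mR=-45/193 → advance -1; mR−mL=-13563/9457 → turn -1·90°
n=7: pose=(2,-5,W); sL=45/58, sR=45/52; mL=3645/3016, mR=-2475/1508; mL+mR=-45/104 → advance -1; mR−mL=-8595/3016 → turn -1·90°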